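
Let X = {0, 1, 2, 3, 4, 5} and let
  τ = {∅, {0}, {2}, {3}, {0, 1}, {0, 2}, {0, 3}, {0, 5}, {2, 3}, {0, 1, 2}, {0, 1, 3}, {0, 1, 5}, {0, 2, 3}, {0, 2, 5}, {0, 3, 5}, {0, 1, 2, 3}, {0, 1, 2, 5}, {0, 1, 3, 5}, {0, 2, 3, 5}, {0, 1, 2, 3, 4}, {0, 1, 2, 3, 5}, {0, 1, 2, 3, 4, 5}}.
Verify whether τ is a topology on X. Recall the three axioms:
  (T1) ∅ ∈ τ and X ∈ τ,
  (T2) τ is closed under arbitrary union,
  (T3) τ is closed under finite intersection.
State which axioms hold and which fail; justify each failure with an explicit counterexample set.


τ IS a topology on X.

Axiom (T1): ∅ ∈ τ? Yes; X ∈ τ? Yes.
Axiom (T2/T3): check pairwise unions and intersections of members of τ.
All pairwise intersections and unions checked — each lies in τ. Therefore τ satisfies (T1), (T2), (T3): it IS a topology on X.


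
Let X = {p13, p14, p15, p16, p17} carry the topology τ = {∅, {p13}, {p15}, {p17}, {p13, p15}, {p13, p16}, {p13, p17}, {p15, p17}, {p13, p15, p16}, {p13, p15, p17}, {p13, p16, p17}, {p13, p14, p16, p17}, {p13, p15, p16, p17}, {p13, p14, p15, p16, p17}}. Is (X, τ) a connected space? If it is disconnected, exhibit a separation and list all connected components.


(X, τ) is disconnected; components = [{p15}, {p13, p14, p16, p17}].

Find clopen sets (U ∈ τ with X ∖ U ∈ τ):
  U = ∅, X ∖ U = {p13, p14, p15, p16, p17} — both open, so U is clopen.
  U = {p15}, X ∖ U = {p13, p14, p16, p17} — both open, so U is clopen.
  U = {p13, p14, p16, p17}, X ∖ U = {p15} — both open, so U is clopen.
  U = {p13, p14, p15, p16, p17}, X ∖ U = ∅ — both open, so U is clopen.
Nontrivial clopen(s) exist: e.g. {p13, p14, p16, p17}. So (X, τ) is disconnected.
Compute connected components by grouping points that agree on all clopens:
  component: {p15}
  component: {p13, p14, p16, p17}


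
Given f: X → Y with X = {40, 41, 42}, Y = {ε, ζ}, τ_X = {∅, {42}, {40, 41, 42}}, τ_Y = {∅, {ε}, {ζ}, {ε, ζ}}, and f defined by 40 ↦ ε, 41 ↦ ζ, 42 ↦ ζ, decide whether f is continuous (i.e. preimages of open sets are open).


f is NOT continuous.

Compute f^{-1}(U) for each U ∈ τ_Y:
  U = ∅: f^{-1}(U) = ∅ ∈ τ_X ✓.
  U = {ε}: f^{-1}(U) = {40} ∉ τ_X ✗.
  U = {ζ}: f^{-1}(U) = {41, 42} ∉ τ_X ✗.
  U = {ε, ζ}: f^{-1}(U) = {40, 41, 42} ∈ τ_X ✓.
Found U = {ε} with f^{-1}(U) = {40} not in τ_X. Therefore f is NOT continuous.


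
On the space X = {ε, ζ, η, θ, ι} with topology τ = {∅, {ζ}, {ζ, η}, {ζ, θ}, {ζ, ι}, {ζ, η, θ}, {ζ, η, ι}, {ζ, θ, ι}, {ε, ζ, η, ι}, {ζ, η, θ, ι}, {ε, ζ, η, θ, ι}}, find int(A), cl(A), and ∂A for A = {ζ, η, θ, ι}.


int(A) = {ζ, η, θ, ι}, cl(A) = {ε, ζ, η, θ, ι}, ∂A = {ε}.

Closed sets in (X, τ) are complements of opens:
  closed(X, τ) = {∅, {ε}, {θ}, {ε, η}, {ε, θ}, {ε, ι}, {ε, η, θ}, {ε, η, ι}, {ε, θ, ι}, {ε, η, θ, ι}, {ε, ζ, η, θ, ι}}.
int(A) = ⋃ {U ∈ τ : U ⊆ A}. Opens contained in A: ∅, {ζ}, {ζ, η}, {ζ, θ}, {ζ, ι}, {ζ, η, θ}, {ζ, η, ι}, {ζ, θ, ι}, {ζ, η, θ, ι}.
Taking the union of these: int(A) = {ζ, η, θ, ι}.
cl(A) = ⋂ {C closed : A ⊆ C}. Closed sets containing A: {ε, ζ, η, θ, ι}.
Intersecting these: cl(A) = {ε, ζ, η, θ, ι}.
∂A = cl(A) ∖ int(A) = {ε, ζ, η, θ, ι} ∖ {ζ, η, θ, ι} = {ε}.


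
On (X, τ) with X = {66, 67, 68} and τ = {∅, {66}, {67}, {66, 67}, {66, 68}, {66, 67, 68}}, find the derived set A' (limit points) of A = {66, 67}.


A' = {68}

For each x ∈ X, list the open sets U ∈ τ with x ∈ U, then check whether U ∩ (A ∖ {x}) ≠ ∅ for every such U.
  x = 66: open {66} ∋ x has {66} ∩ (A ∖ {66}) = ∅, so x is NOT a limit point.
  x = 67: open {67} ∋ x has {67} ∩ (A ∖ {67}) = ∅, so x is NOT a limit point.
  x = 68: opens ∋ x are {66, 68}, {66, 67, 68}; each meets A ∖ {68}, so x IS a limit point.
Collecting: A' = {68}.


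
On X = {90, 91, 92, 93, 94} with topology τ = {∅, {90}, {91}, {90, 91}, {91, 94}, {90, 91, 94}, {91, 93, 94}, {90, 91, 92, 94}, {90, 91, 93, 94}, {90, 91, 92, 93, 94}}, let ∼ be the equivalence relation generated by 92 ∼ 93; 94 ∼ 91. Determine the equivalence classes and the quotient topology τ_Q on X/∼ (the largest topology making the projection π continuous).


X/∼ = {[90], [91=94], [92=93]}; |τ_Q| = 5.

Equivalence classes: [90], [91=94], [92=93].
Quotient map π: X → X/∼ sends 90 ↦ [90], 91 ↦ [91=94], 92 ↦ [92=93], 93 ↦ [92=93], 94 ↦ [91=94].
For each subset V ⊆ X/∼, compute π^{-1}(V) ⊆ X and check whether π^{-1}(V) ∈ τ. V is open in τ_Q iff π^{-1}(V) ∈ τ.
  V = {}: π^{-1}(V) = ∅ ∈ τ ✓.
  V = {[90]}: π^{-1}(V) = {90} ∈ τ ✓.
  V = {[91=94]}: π^{-1}(V) = {91, 94} ∈ τ ✓.
  V = {[90], [91=94]}: π^{-1}(V) = {90, 91, 94} ∈ τ ✓.
  V = {[92=93]}: π^{-1}(V) = {92, 93} ∉ τ ✗.
  V = {[90], [92=93]}: π^{-1}(V) = {90, 92, 93} ∉ τ ✗.
  V = {[91=94], [92=93]}: π^{-1}(V) = {91, 92, 93, 94} ∉ τ ✗.
  V = {[90], [91=94], [92=93]}: π^{-1}(V) = {90, 91, 92, 93, 94} ∈ τ ✓.
Open sets in the quotient: τ_Q = {{}, {[90]}, {[91=94]}, {[90], [91=94]}, {[90], [91=94], [92=93]}} (5 elements).


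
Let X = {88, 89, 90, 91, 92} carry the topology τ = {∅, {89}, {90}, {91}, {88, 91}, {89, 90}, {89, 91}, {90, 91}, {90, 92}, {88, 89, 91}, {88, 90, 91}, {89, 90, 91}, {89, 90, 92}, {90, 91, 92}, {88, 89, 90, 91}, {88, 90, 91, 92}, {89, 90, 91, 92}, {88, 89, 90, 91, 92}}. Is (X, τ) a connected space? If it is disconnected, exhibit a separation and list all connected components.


(X, τ) is disconnected; components = [{89}, {88, 91}, {90, 92}].

Find clopen sets (U ∈ τ with X ∖ U ∈ τ):
  U = ∅, X ∖ U = {88, 89, 90, 91, 92} — both open, so U is clopen.
  U = {89}, X ∖ U = {88, 90, 91, 92} — both open, so U is clopen.
  U = {88, 91}, X ∖ U = {89, 90, 92} — both open, so U is clopen.
  U = {90, 92}, X ∖ U = {88, 89, 91} — both open, so U is clopen.
  U = {88, 89, 91}, X ∖ U = {90, 92} — both open, so U is clopen.
  U = {89, 90, 92}, X ∖ U = {88, 91} — both open, so U is clopen.
  U = {88, 90, 91, 92}, X ∖ U = {89} — both open, so U is clopen.
  U = {88, 89, 90, 91, 92}, X ∖ U = ∅ — both open, so U is clopen.
Nontrivial clopen(s) exist: e.g. {88, 91}. So (X, τ) is disconnected.
Compute connected components by grouping points that agree on all clopens:
  component: {89}
  component: {88, 91}
  component: {90, 92}


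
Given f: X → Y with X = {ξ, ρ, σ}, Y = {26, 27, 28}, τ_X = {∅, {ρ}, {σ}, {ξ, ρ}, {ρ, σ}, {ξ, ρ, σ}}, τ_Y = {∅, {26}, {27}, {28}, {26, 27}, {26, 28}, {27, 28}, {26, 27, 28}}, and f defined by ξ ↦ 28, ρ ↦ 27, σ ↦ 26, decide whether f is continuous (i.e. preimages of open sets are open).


f is NOT continuous.

Compute f^{-1}(U) for each U ∈ τ_Y:
  U = ∅: f^{-1}(U) = ∅ ∈ τ_X ✓.
  U = {26}: f^{-1}(U) = {σ} ∈ τ_X ✓.
  U = {27}: f^{-1}(U) = {ρ} ∈ τ_X ✓.
  U = {28}: f^{-1}(U) = {ξ} ∉ τ_X ✗.
  U = {26, 27}: f^{-1}(U) = {ρ, σ} ∈ τ_X ✓.
  U = {26, 28}: f^{-1}(U) = {ξ, σ} ∉ τ_X ✗.
  U = {27, 28}: f^{-1}(U) = {ξ, ρ} ∈ τ_X ✓.
  U = {26, 27, 28}: f^{-1}(U) = {ξ, ρ, σ} ∈ τ_X ✓.
Found U = {28} with f^{-1}(U) = {ξ} not in τ_X. Therefore f is NOT continuous.


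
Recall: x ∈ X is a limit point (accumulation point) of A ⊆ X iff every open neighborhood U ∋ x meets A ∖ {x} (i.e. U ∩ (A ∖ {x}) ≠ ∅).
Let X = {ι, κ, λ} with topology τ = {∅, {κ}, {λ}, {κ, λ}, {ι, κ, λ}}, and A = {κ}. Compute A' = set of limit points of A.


A' = {ι}

For each x ∈ X, list the open sets U ∈ τ with x ∈ U, then check whether U ∩ (A ∖ {x}) ≠ ∅ for every such U.
  x = ι: opens ∋ x are {ι, κ, λ}; each meets A ∖ {ι}, so x IS a limit point.
  x = κ: open {κ} ∋ x has {κ} ∩ (A ∖ {κ}) = ∅, so x is NOT a limit point.
  x = λ: open {λ} ∋ x has {λ} ∩ (A ∖ {λ}) = ∅, so x is NOT a limit point.
Collecting: A' = {ι}.


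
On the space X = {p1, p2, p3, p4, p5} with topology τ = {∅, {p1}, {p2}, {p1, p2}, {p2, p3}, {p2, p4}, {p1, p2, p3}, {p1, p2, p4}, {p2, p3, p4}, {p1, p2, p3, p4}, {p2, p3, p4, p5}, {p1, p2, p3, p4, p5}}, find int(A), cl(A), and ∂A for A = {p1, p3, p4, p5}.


int(A) = {p1}, cl(A) = {p1, p3, p4, p5}, ∂A = {p3, p4, p5}.

Closed sets in (X, τ) are complements of opens:
  closed(X, τ) = {∅, {p1}, {p5}, {p1, p5}, {p3, p5}, {p4, p5}, {p1, p3, p5}, {p1, p4, p5}, {p3, p4, p5}, {p1, p3, p4, p5}, {p2, p3, p4, p5}, {p1, p2, p3, p4, p5}}.
int(A) = ⋃ {U ∈ τ : U ⊆ A}. Opens contained in A: ∅, {p1}.
Taking the union of these: int(A) = {p1}.
cl(A) = ⋂ {C closed : A ⊆ C}. Closed sets containing A: {p1, p3, p4, p5}, {p1, p2, p3, p4, p5}.
Intersecting these: cl(A) = {p1, p3, p4, p5}.
∂A = cl(A) ∖ int(A) = {p1, p3, p4, p5} ∖ {p1} = {p3, p4, p5}.


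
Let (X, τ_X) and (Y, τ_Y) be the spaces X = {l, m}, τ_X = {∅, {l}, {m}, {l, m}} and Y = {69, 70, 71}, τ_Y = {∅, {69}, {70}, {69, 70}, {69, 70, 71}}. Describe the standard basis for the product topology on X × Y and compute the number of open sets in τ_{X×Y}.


Basis B = {∅ × ∅, {l} × {69}, {l} × {70}, {m} × {69}, {m} × {70}, {l} × {69, 70}, {l, m} × {69}, {l, m} × {70}, {m} × {69, 70}, {l} × {69, 70, 71}, {m} × {69, 70, 71}, {l, m} × {69, 70}, {l, m} × {69, 70, 71}}; |τ_{X×Y}| = 25.

Enumerate products U × V with U ∈ τ_X, V ∈ τ_Y (deduplicated):
  ∅ × ∅ = {} (∅)
  {l} × {69} = {(l,69)}
  {l} × {70} = {(l,70)}
  {m} × {69} = {(m,69)}
  {m} × {70} = {(m,70)}
  {l} × {69, 70} = {(l,69), (l,70)}
  {l, m} × {69} = {(l,69), (m,69)}
  {l, m} × {70} = {(l,70), (m,70)}
  {m} × {69, 70} = {(m,69), (m,70)}
  {l} × {69, 70, 71} = {(l,69), (l,70), (l,71)}
  {m} × {69, 70, 71} = {(m,69), (m,70), (m,71)}
  {l, m} × {69, 70} = {(l,69), (l,70), (m,69), (m,70)}
  {l, m} × {69, 70, 71} = {(l,69), (l,70), (l,71), (m,69), (m,70), (m,71)}
These 13 distinct sets form the basis B.
Close under arbitrary unions to get τ_{X×Y}; counting gives |τ_{X×Y}| = 25.


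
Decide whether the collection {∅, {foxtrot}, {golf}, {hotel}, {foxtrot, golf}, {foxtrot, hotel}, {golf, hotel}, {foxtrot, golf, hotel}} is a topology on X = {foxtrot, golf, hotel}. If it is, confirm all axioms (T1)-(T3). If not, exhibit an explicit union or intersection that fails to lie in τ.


τ IS a topology on X.

Axiom (T1): ∅ ∈ τ? Yes; X ∈ τ? Yes.
Axiom (T2/T3): check pairwise unions and intersections of members of τ.
All pairwise intersections and unions checked — each lies in τ. Therefore τ satisfies (T1), (T2), (T3): it IS a topology on X.


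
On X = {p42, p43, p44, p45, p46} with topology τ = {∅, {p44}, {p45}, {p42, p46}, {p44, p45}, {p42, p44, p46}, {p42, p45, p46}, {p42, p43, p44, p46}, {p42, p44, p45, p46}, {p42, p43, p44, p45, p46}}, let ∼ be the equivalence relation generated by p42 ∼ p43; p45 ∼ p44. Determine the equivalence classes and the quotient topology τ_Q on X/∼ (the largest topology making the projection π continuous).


X/∼ = {[p42=p43], [p44=p45], [p46]}; |τ_Q| = 3.

Equivalence classes: [p42=p43], [p44=p45], [p46].
Quotient map π: X → X/∼ sends p42 ↦ [p42=p43], p43 ↦ [p42=p43], p44 ↦ [p44=p45], p45 ↦ [p44=p45], p46 ↦ [p46].
For each subset V ⊆ X/∼, compute π^{-1}(V) ⊆ X and check whether π^{-1}(V) ∈ τ. V is open in τ_Q iff π^{-1}(V) ∈ τ.
  V = {}: π^{-1}(V) = ∅ ∈ τ ✓.
  V = {[p42=p43]}: π^{-1}(V) = {p42, p43} ∉ τ ✗.
  V = {[p44=p45]}: π^{-1}(V) = {p44, p45} ∈ τ ✓.
  V = {[p42=p43], [p44=p45]}: π^{-1}(V) = {p42, p43, p44, p45} ∉ τ ✗.
  V = {[p46]}: π^{-1}(V) = {p46} ∉ τ ✗.
  V = {[p42=p43], [p46]}: π^{-1}(V) = {p42, p43, p46} ∉ τ ✗.
  V = {[p44=p45], [p46]}: π^{-1}(V) = {p44, p45, p46} ∉ τ ✗.
  V = {[p42=p43], [p44=p45], [p46]}: π^{-1}(V) = {p42, p43, p44, p45, p46} ∈ τ ✓.
Open sets in the quotient: τ_Q = {{}, {[p44=p45]}, {[p42=p43], [p44=p45], [p46]}} (3 elements).


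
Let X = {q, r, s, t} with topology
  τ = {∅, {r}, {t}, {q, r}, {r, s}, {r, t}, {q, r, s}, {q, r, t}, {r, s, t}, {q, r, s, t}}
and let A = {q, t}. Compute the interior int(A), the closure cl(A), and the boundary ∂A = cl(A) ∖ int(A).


int(A) = {t}, cl(A) = {q, t}, ∂A = {q}.

Closed sets in (X, τ) are complements of opens:
  closed(X, τ) = {∅, {q}, {s}, {t}, {q, s}, {q, t}, {s, t}, {q, r, s}, {q, s, t}, {q, r, s, t}}.
int(A) = ⋃ {U ∈ τ : U ⊆ A}. Opens contained in A: ∅, {t}.
Taking the union of these: int(A) = {t}.
cl(A) = ⋂ {C closed : A ⊆ C}. Closed sets containing A: {q, t}, {q, s, t}, {q, r, s, t}.
Intersecting these: cl(A) = {q, t}.
∂A = cl(A) ∖ int(A) = {q, t} ∖ {t} = {q}.


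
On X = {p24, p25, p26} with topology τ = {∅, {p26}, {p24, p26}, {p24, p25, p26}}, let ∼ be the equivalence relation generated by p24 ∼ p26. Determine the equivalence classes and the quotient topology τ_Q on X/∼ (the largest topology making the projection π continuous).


X/∼ = {[p24=p26], [p25]}; |τ_Q| = 3.

Equivalence classes: [p24=p26], [p25].
Quotient map π: X → X/∼ sends p24 ↦ [p24=p26], p25 ↦ [p25], p26 ↦ [p24=p26].
For each subset V ⊆ X/∼, compute π^{-1}(V) ⊆ X and check whether π^{-1}(V) ∈ τ. V is open in τ_Q iff π^{-1}(V) ∈ τ.
  V = {}: π^{-1}(V) = ∅ ∈ τ ✓.
  V = {[p24=p26]}: π^{-1}(V) = {p24, p26} ∈ τ ✓.
  V = {[p25]}: π^{-1}(V) = {p25} ∉ τ ✗.
  V = {[p24=p26], [p25]}: π^{-1}(V) = {p24, p25, p26} ∈ τ ✓.
Open sets in the quotient: τ_Q = {{}, {[p24=p26]}, {[p24=p26], [p25]}} (3 elements).


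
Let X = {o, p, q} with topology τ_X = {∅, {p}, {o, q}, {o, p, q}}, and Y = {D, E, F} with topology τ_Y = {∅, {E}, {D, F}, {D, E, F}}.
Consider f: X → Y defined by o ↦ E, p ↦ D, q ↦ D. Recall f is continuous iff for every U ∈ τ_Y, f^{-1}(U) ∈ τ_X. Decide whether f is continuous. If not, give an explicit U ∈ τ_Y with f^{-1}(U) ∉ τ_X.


f is NOT continuous.

Compute f^{-1}(U) for each U ∈ τ_Y:
  U = ∅: f^{-1}(U) = ∅ ∈ τ_X ✓.
  U = {E}: f^{-1}(U) = {o} ∉ τ_X ✗.
  U = {D, F}: f^{-1}(U) = {p, q} ∉ τ_X ✗.
  U = {D, E, F}: f^{-1}(U) = {o, p, q} ∈ τ_X ✓.
Found U = {E} with f^{-1}(U) = {o} not in τ_X. Therefore f is NOT continuous.


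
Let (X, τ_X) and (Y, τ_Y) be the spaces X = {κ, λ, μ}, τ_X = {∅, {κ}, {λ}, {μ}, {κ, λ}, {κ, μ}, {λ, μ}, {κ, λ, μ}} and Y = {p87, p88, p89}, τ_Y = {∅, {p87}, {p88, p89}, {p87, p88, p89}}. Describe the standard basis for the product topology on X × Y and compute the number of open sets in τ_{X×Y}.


Basis B = {∅ × ∅, {κ} × {p87}, {λ} × {p87}, {μ} × {p87}, {κ, λ} × {p87}, {κ, μ} × {p87}, {κ} × {p88, p89}, {λ, μ} × {p87}, {λ} × {p88, p89}, {μ} × {p88, p89}, {κ} × {p87, p88, p89}, {κ, λ, μ} × {p87}, {λ} × {p87, p88, p89}, {μ} × {p87, p88, p89}, {κ, λ} × {p88, p89}, {κ, μ} × {p88, p89}, {λ, μ} × {p88, p89}, {κ, λ} × {p87, p88, p89}, {κ, μ} × {p87, p88, p89}, {κ, λ, μ} × {p88, p89}, {λ, μ} × {p87, p88, p89}, {κ, λ, μ} × {p87, p88, p89}}; |τ_{X×Y}| = 64.

Enumerate products U × V with U ∈ τ_X, V ∈ τ_Y (deduplicated):
  ∅ × ∅ = {} (∅)
  {κ} × {p87} = {(κ,p87)}
  {λ} × {p87} = {(λ,p87)}
  {μ} × {p87} = {(μ,p87)}
  {κ, λ} × {p87} = {(κ,p87), (λ,p87)}
  {κ, μ} × {p87} = {(κ,p87), (μ,p87)}
  {κ} × {p88, p89} = {(κ,p88), (κ,p89)}
  {λ, μ} × {p87} = {(λ,p87), (μ,p87)}
  {λ} × {p88, p89} = {(λ,p88), (λ,p89)}
  {μ} × {p88, p89} = {(μ,p88), (μ,p89)}
  {κ} × {p87, p88, p89} = {(κ,p87), (κ,p88), (κ,p89)}
  {κ, λ, μ} × {p87} = {(κ,p87), (λ,p87), (μ,p87)}
  {λ} × {p87, p88, p89} = {(λ,p87), (λ,p88), (λ,p89)}
  {μ} × {p87, p88, p89} = {(μ,p87), (μ,p88), (μ,p89)}
  {κ, λ} × {p88, p89} = {(κ,p88), (κ,p89), (λ,p88), (λ,p89)}
  {κ, μ} × {p88, p89} = {(κ,p88), (κ,p89), (μ,p88), (μ,p89)}
  {λ, μ} × {p88, p89} = {(λ,p88), (λ,p89), (μ,p88), (μ,p89)}
  {κ, λ} × {p87, p88, p89} = {(κ,p87), (κ,p88), (κ,p89), (λ,p87), (λ,p88), (λ,p89)}
  {κ, μ} × {p87, p88, p89} = {(κ,p87), (κ,p88), (κ,p89), (μ,p87), (μ,p88), (μ,p89)}
  {κ, λ, μ} × {p88, p89} = {(κ,p88), (κ,p89), (λ,p88), (λ,p89), (μ,p88), (μ,p89)}
  {λ, μ} × {p87, p88, p89} = {(λ,p87), (λ,p88), (λ,p89), (μ,p87), (μ,p88), (μ,p89)}
  {κ, λ, μ} × {p87, p88, p89} = {(κ,p87), (κ,p88), (κ,p89), (λ,p87), (λ,p88), (λ,p89), (μ,p87), (μ,p88), (μ,p89)}
These 22 distinct sets form the basis B.
Close under arbitrary unions to get τ_{X×Y}; counting gives |τ_{X×Y}| = 64.


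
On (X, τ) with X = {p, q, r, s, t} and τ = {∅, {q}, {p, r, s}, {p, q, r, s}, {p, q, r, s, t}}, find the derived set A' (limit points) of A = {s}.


A' = {p, r, t}

For each x ∈ X, list the open sets U ∈ τ with x ∈ U, then check whether U ∩ (A ∖ {x}) ≠ ∅ for every such U.
  x = p: opens ∋ x are {p, r, s}, {p, q, r, s}, {p, q, r, s, t}; each meets A ∖ {p}, so x IS a limit point.
  x = q: open {q} ∋ x has {q} ∩ (A ∖ {q}) = ∅, so x is NOT a limit point.
  x = r: opens ∋ x are {p, r, s}, {p, q, r, s}, {p, q, r, s, t}; each meets A ∖ {r}, so x IS a limit point.
  x = s: open {p, r, s} ∋ x has {p, r, s} ∩ (A ∖ {s}) = ∅, so x is NOT a limit point.
  x = t: opens ∋ x are {p, q, r, s, t}; each meets A ∖ {t}, so x IS a limit point.
Collecting: A' = {p, r, t}.


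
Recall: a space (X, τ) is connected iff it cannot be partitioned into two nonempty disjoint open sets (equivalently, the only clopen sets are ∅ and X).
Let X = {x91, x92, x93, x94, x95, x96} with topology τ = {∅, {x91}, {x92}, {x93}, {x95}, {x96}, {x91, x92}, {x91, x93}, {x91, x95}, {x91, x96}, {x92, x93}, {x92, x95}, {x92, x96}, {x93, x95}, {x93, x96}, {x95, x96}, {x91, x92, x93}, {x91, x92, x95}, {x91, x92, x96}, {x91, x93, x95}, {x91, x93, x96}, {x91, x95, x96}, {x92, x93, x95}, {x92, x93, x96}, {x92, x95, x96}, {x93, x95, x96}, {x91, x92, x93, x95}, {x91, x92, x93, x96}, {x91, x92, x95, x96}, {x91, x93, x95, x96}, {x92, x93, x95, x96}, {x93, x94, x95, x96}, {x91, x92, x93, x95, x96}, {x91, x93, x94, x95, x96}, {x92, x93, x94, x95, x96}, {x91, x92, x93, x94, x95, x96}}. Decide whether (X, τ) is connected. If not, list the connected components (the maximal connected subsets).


(X, τ) is disconnected; components = [{x91}, {x92}, {x93, x94, x95, x96}].

Find clopen sets (U ∈ τ with X ∖ U ∈ τ):
  U = ∅, X ∖ U = {x91, x92, x93, x94, x95, x96} — both open, so U is clopen.
  U = {x91}, X ∖ U = {x92, x93, x94, x95, x96} — both open, so U is clopen.
  U = {x92}, X ∖ U = {x91, x93, x94, x95, x96} — both open, so U is clopen.
  U = {x91, x92}, X ∖ U = {x93, x94, x95, x96} — both open, so U is clopen.
  U = {x93, x94, x95, x96}, X ∖ U = {x91, x92} — both open, so U is clopen.
  U = {x91, x93, x94, x95, x96}, X ∖ U = {x92} — both open, so U is clopen.
  U = {x92, x93, x94, x95, x96}, X ∖ U = {x91} — both open, so U is clopen.
  U = {x91, x92, x93, x94, x95, x96}, X ∖ U = ∅ — both open, so U is clopen.
Nontrivial clopen(s) exist: e.g. {x92}. So (X, τ) is disconnected.
Compute connected components by grouping points that agree on all clopens:
  component: {x91}
  component: {x92}
  component: {x93, x94, x95, x96}


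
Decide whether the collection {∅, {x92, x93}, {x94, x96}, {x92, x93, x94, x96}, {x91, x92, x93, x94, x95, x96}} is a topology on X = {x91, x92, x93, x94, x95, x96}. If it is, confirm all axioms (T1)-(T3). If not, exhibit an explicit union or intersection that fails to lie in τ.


τ IS a topology on X.

Axiom (T1): ∅ ∈ τ? Yes; X ∈ τ? Yes.
Axiom (T2/T3): check pairwise unions and intersections of members of τ.
All pairwise intersections and unions checked — each lies in τ. Therefore τ satisfies (T1), (T2), (T3): it IS a topology on X.


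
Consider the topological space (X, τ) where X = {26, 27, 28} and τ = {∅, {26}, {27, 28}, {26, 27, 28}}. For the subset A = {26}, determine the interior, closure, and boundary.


int(A) = {26}, cl(A) = {26}, ∂A = ∅.

Closed sets in (X, τ) are complements of opens:
  closed(X, τ) = {∅, {26}, {27, 28}, {26, 27, 28}}.
int(A) = ⋃ {U ∈ τ : U ⊆ A}. Opens contained in A: ∅, {26}.
Taking the union of these: int(A) = {26}.
cl(A) = ⋂ {C closed : A ⊆ C}. Closed sets containing A: {26}, {26, 27, 28}.
Intersecting these: cl(A) = {26}.
∂A = cl(A) ∖ int(A) = {26} ∖ {26} = ∅.


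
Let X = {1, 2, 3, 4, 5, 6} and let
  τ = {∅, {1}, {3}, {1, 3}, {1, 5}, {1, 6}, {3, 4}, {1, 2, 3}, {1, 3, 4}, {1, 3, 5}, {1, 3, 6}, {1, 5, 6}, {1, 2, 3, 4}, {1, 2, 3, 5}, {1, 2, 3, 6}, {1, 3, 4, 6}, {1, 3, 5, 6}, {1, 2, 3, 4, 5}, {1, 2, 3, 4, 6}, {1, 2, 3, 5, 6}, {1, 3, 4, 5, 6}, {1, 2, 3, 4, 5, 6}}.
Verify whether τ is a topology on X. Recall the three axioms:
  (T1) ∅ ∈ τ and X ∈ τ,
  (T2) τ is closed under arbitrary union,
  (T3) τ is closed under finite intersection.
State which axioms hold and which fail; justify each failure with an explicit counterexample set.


τ is NOT a topology on X.

Axiom (T1): ∅ ∈ τ? Yes; X ∈ τ? Yes.
Axiom (T2/T3): check pairwise unions and intersections of members of τ.
Counterexample for (T2): {1, 5} ∪ {3, 4} = {1, 3, 4, 5} ∉ τ. Therefore τ is NOT a topology.


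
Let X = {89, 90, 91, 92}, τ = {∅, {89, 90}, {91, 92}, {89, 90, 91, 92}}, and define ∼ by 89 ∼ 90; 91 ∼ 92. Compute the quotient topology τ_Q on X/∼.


X/∼ = {[89=90], [91=92]}; |τ_Q| = 4.

Equivalence classes: [89=90], [91=92].
Quotient map π: X → X/∼ sends 89 ↦ [89=90], 90 ↦ [89=90], 91 ↦ [91=92], 92 ↦ [91=92].
For each subset V ⊆ X/∼, compute π^{-1}(V) ⊆ X and check whether π^{-1}(V) ∈ τ. V is open in τ_Q iff π^{-1}(V) ∈ τ.
  V = {}: π^{-1}(V) = ∅ ∈ τ ✓.
  V = {[89=90]}: π^{-1}(V) = {89, 90} ∈ τ ✓.
  V = {[91=92]}: π^{-1}(V) = {91, 92} ∈ τ ✓.
  V = {[89=90], [91=92]}: π^{-1}(V) = {89, 90, 91, 92} ∈ τ ✓.
Open sets in the quotient: τ_Q = {{}, {[89=90]}, {[91=92]}, {[89=90], [91=92]}} (4 elements).


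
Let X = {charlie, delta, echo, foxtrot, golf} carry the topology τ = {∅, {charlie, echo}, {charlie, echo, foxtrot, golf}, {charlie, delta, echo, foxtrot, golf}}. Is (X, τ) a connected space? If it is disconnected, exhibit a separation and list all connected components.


(X, τ) is connected.

Find clopen sets (U ∈ τ with X ∖ U ∈ τ):
  U = ∅, X ∖ U = {charlie, delta, echo, foxtrot, golf} — both open, so U is clopen.
  U = {charlie, delta, echo, foxtrot, golf}, X ∖ U = ∅ — both open, so U is clopen.
Only trivial clopens (∅ and X) exist, so (X, τ) is connected.
Compute connected components by grouping points that agree on all clopens:
  component: {charlie, delta, echo, foxtrot, golf}


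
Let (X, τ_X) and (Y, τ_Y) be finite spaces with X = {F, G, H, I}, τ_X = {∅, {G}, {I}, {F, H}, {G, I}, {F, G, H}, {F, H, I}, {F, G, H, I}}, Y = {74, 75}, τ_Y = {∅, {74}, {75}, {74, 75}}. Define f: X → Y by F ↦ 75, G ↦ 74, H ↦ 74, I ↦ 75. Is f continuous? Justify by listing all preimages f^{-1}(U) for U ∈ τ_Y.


f is NOT continuous.

Compute f^{-1}(U) for each U ∈ τ_Y:
  U = ∅: f^{-1}(U) = ∅ ∈ τ_X ✓.
  U = {74}: f^{-1}(U) = {G, H} ∉ τ_X ✗.
  U = {75}: f^{-1}(U) = {F, I} ∉ τ_X ✗.
  U = {74, 75}: f^{-1}(U) = {F, G, H, I} ∈ τ_X ✓.
Found U = {74} with f^{-1}(U) = {G, H} not in τ_X. Therefore f is NOT continuous.


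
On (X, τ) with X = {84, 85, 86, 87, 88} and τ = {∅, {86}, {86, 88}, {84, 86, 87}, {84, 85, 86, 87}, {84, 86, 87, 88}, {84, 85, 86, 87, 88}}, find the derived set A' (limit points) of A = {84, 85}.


A' = {85, 87}

For each x ∈ X, list the open sets U ∈ τ with x ∈ U, then check whether U ∩ (A ∖ {x}) ≠ ∅ for every such U.
  x = 84: open {84, 86, 87} ∋ x has {84, 86, 87} ∩ (A ∖ {84}) = ∅, so x is NOT a limit point.
  x = 85: opens ∋ x are {84, 85, 86, 87}, {84, 85, 86, 87, 88}; each meets A ∖ {85}, so x IS a limit point.
  x = 86: open {86} ∋ x has {86} ∩ (A ∖ {86}) = ∅, so x is NOT a limit point.
  x = 87: opens ∋ x are {84, 86, 87}, {84, 85, 86, 87}, {84, 86, 87, 88}, {84, 85, 86, 87, 88}; each meets A ∖ {87}, so x IS a limit point.
  x = 88: open {86, 88} ∋ x has {86, 88} ∩ (A ∖ {88}) = ∅, so x is NOT a limit point.
Collecting: A' = {85, 87}.


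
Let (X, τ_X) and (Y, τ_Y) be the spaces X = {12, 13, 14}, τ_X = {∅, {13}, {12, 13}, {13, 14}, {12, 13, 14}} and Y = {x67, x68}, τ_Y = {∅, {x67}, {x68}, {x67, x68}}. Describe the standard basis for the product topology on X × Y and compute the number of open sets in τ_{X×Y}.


Basis B = {∅ × ∅, {13} × {x67}, {13} × {x68}, {12, 13} × {x67}, {12, 13} × {x68}, {13} × {x67, x68}, {13, 14} × {x67}, {13, 14} × {x68}, {12, 13, 14} × {x67}, {12, 13, 14} × {x68}, {12, 13} × {x67, x68}, {13, 14} × {x67, x68}, {12, 13, 14} × {x67, x68}}; |τ_{X×Y}| = 25.

Enumerate products U × V with U ∈ τ_X, V ∈ τ_Y (deduplicated):
  ∅ × ∅ = {} (∅)
  {13} × {x67} = {(13,x67)}
  {13} × {x68} = {(13,x68)}
  {12, 13} × {x67} = {(12,x67), (13,x67)}
  {12, 13} × {x68} = {(12,x68), (13,x68)}
  {13} × {x67, x68} = {(13,x67), (13,x68)}
  {13, 14} × {x67} = {(13,x67), (14,x67)}
  {13, 14} × {x68} = {(13,x68), (14,x68)}
  {12, 13, 14} × {x67} = {(12,x67), (13,x67), (14,x67)}
  {12, 13, 14} × {x68} = {(12,x68), (13,x68), (14,x68)}
  {12, 13} × {x67, x68} = {(12,x67), (12,x68), (13,x67), (13,x68)}
  {13, 14} × {x67, x68} = {(13,x67), (13,x68), (14,x67), (14,x68)}
  {12, 13, 14} × {x67, x68} = {(12,x67), (12,x68), (13,x67), (13,x68), (14,x67), (14,x68)}
These 13 distinct sets form the basis B.
Close under arbitrary unions to get τ_{X×Y}; counting gives |τ_{X×Y}| = 25.


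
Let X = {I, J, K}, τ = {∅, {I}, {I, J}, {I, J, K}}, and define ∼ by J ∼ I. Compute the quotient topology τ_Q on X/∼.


X/∼ = {[I=J], [K]}; |τ_Q| = 3.

Equivalence classes: [I=J], [K].
Quotient map π: X → X/∼ sends I ↦ [I=J], J ↦ [I=J], K ↦ [K].
For each subset V ⊆ X/∼, compute π^{-1}(V) ⊆ X and check whether π^{-1}(V) ∈ τ. V is open in τ_Q iff π^{-1}(V) ∈ τ.
  V = {}: π^{-1}(V) = ∅ ∈ τ ✓.
  V = {[I=J]}: π^{-1}(V) = {I, J} ∈ τ ✓.
  V = {[K]}: π^{-1}(V) = {K} ∉ τ ✗.
  V = {[I=J], [K]}: π^{-1}(V) = {I, J, K} ∈ τ ✓.
Open sets in the quotient: τ_Q = {{}, {[I=J]}, {[I=J], [K]}} (3 elements).


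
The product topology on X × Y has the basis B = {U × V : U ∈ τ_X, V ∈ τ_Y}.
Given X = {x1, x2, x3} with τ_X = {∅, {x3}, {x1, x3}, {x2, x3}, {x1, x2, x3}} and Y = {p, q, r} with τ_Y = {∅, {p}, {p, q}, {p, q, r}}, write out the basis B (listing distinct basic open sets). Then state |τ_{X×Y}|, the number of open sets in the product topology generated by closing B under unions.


Basis B = {∅ × ∅, {x3} × {p}, {x1, x3} × {p}, {x2, x3} × {p}, {x3} × {p, q}, {x1, x2, x3} × {p}, {x3} × {p, q, r}, {x1, x3} × {p, q}, {x2, x3} × {p, q}, {x1, x3} × {p, q, r}, {x1, x2, x3} × {p, q}, {x2, x3} × {p, q, r}, {x1, x2, x3} × {p, q, r}}; |τ_{X×Y}| = 30.

Enumerate products U × V with U ∈ τ_X, V ∈ τ_Y (deduplicated):
  ∅ × ∅ = {} (∅)
  {x3} × {p} = {(x3,p)}
  {x1, x3} × {p} = {(x1,p), (x3,p)}
  {x2, x3} × {p} = {(x2,p), (x3,p)}
  {x3} × {p, q} = {(x3,p), (x3,q)}
  {x1, x2, x3} × {p} = {(x1,p), (x2,p), (x3,p)}
  {x3} × {p, q, r} = {(x3,p), (x3,q), (x3,r)}
  {x1, x3} × {p, q} = {(x1,p), (x1,q), (x3,p), (x3,q)}
  {x2, x3} × {p, q} = {(x2,p), (x2,q), (x3,p), (x3,q)}
  {x1, x3} × {p, q, r} = {(x1,p), (x1,q), (x1,r), (x3,p), (x3,q), (x3,r)}
  {x1, x2, x3} × {p, q} = {(x1,p), (x1,q), (x2,p), (x2,q), (x3,p), (x3,q)}
  {x2, x3} × {p, q, r} = {(x2,p), (x2,q), (x2,r), (x3,p), (x3,q), (x3,r)}
  {x1, x2, x3} × {p, q, r} = {(x1,p), (x1,q), (x1,r), (x2,p), (x2,q), (x2,r), (x3,p), (x3,q), (x3,r)}
These 13 distinct sets form the basis B.
Close under arbitrary unions to get τ_{X×Y}; counting gives |τ_{X×Y}| = 30.


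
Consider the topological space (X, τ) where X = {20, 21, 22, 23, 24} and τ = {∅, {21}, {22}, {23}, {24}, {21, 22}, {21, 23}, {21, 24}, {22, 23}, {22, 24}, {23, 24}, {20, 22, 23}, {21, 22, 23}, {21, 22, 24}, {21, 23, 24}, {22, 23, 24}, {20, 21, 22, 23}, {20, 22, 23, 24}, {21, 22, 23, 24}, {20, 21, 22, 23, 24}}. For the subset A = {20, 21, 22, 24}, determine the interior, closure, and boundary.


int(A) = {21, 22, 24}, cl(A) = {20, 21, 22, 24}, ∂A = {20}.

Closed sets in (X, τ) are complements of opens:
  closed(X, τ) = {∅, {20}, {21}, {24}, {20, 21}, {20, 22}, {20, 23}, {20, 24}, {21, 24}, {20, 21, 22}, {20, 21, 23}, {20, 21, 24}, {20, 22, 23}, {20, 22, 24}, {20, 23, 24}, {20, 21, 22, 23}, {20, 21, 22, 24}, {20, 21, 23, 24}, {20, 22, 23, 24}, {20, 21, 22, 23, 24}}.
int(A) = ⋃ {U ∈ τ : U ⊆ A}. Opens contained in A: ∅, {21}, {22}, {24}, {21, 22}, {21, 24}, {22, 24}, {21, 22, 24}.
Taking the union of these: int(A) = {21, 22, 24}.
cl(A) = ⋂ {C closed : A ⊆ C}. Closed sets containing A: {20, 21, 22, 24}, {20, 21, 22, 23, 24}.
Intersecting these: cl(A) = {20, 21, 22, 24}.
∂A = cl(A) ∖ int(A) = {20, 21, 22, 24} ∖ {21, 22, 24} = {20}.


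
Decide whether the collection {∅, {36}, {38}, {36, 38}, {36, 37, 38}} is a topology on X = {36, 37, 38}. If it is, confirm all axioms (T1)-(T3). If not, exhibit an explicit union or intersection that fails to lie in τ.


τ IS a topology on X.

Axiom (T1): ∅ ∈ τ? Yes; X ∈ τ? Yes.
Axiom (T2/T3): check pairwise unions and intersections of members of τ.
All pairwise intersections and unions checked — each lies in τ. Therefore τ satisfies (T1), (T2), (T3): it IS a topology on X.


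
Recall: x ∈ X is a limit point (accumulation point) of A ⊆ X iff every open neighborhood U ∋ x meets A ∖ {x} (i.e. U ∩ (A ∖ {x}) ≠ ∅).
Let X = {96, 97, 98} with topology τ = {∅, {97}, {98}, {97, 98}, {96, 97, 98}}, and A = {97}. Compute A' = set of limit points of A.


A' = {96}

For each x ∈ X, list the open sets U ∈ τ with x ∈ U, then check whether U ∩ (A ∖ {x}) ≠ ∅ for every such U.
  x = 96: opens ∋ x are {96, 97, 98}; each meets A ∖ {96}, so x IS a limit point.
  x = 97: open {97} ∋ x has {97} ∩ (A ∖ {97}) = ∅, so x is NOT a limit point.
  x = 98: open {98} ∋ x has {98} ∩ (A ∖ {98}) = ∅, so x is NOT a limit point.
Collecting: A' = {96}.


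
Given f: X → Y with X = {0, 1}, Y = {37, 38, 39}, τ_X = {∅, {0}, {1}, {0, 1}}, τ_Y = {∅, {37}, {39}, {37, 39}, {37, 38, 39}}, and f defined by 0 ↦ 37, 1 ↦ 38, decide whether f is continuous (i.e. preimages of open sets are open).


f IS continuous.

Compute f^{-1}(U) for each U ∈ τ_Y:
  U = ∅: f^{-1}(U) = ∅ ∈ τ_X ✓.
  U = {37}: f^{-1}(U) = {0} ∈ τ_X ✓.
  U = {39}: f^{-1}(U) = ∅ ∈ τ_X ✓.
  U = {37, 39}: f^{-1}(U) = {0} ∈ τ_X ✓.
  U = {37, 38, 39}: f^{-1}(U) = {0, 1} ∈ τ_X ✓.
Every preimage lies in τ_X, so f IS continuous.


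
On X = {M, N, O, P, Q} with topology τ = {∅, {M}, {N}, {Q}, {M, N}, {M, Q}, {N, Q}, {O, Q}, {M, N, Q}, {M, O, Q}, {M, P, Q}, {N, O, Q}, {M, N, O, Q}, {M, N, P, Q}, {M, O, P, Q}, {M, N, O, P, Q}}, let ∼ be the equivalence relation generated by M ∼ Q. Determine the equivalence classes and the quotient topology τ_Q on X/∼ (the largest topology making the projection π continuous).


X/∼ = {[M=Q], [N], [O], [P]}; |τ_Q| = 10.

Equivalence classes: [M=Q], [N], [O], [P].
Quotient map π: X → X/∼ sends M ↦ [M=Q], N ↦ [N], O ↦ [O], P ↦ [P], Q ↦ [M=Q].
For each subset V ⊆ X/∼, compute π^{-1}(V) ⊆ X and check whether π^{-1}(V) ∈ τ. V is open in τ_Q iff π^{-1}(V) ∈ τ.
  V = {}: π^{-1}(V) = ∅ ∈ τ ✓.
  V = {[M=Q]}: π^{-1}(V) = {M, Q} ∈ τ ✓.
  V = {[N]}: π^{-1}(V) = {N} ∈ τ ✓.
  V = {[M=Q], [N]}: π^{-1}(V) = {M, N, Q} ∈ τ ✓.
  V = {[O]}: π^{-1}(V) = {O} ∉ τ ✗.
  V = {[M=Q], [O]}: π^{-1}(V) = {M, O, Q} ∈ τ ✓.
  V = {[N], [O]}: π^{-1}(V) = {N, O} ∉ τ ✗.
  V = {[M=Q], [N], [O]}: π^{-1}(V) = {M, N, O, Q} ∈ τ ✓.
  V = {[P]}: π^{-1}(V) = {P} ∉ τ ✗.
  V = {[M=Q], [P]}: π^{-1}(V) = {M, P, Q} ∈ τ ✓.
  V = {[N], [P]}: π^{-1}(V) = {N, P} ∉ τ ✗.
  V = {[M=Q], [N], [P]}: π^{-1}(V) = {M, N, P, Q} ∈ τ ✓.
  V = {[O], [P]}: π^{-1}(V) = {O, P} ∉ τ ✗.
  V = {[M=Q], [O], [P]}: π^{-1}(V) = {M, O, P, Q} ∈ τ ✓.
  V = {[N], [O], [P]}: π^{-1}(V) = {N, O, P} ∉ τ ✗.
  V = {[M=Q], [N], [O], [P]}: π^{-1}(V) = {M, N, O, P, Q} ∈ τ ✓.
Open sets in the quotient: τ_Q = {{}, {[M=Q]}, {[N]}, {[M=Q], [N]}, {[M=Q], [O]}, {[M=Q], [N], [O]}, {[M=Q], [P]}, {[M=Q], [N], [P]}, {[M=Q], [O], [P]}, {[M=Q], [N], [O], [P]}} (10 elements).


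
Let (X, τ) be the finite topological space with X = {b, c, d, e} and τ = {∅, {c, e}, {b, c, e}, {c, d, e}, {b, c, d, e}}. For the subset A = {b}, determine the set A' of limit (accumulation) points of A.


A' = ∅

For each x ∈ X, list the open sets U ∈ τ with x ∈ U, then check whether U ∩ (A ∖ {x}) ≠ ∅ for every such U.
  x = b: open {b, c, e} ∋ x has {b, c, e} ∩ (A ∖ {b}) = ∅, so x is NOT a limit point.
  x = c: open {c, e} ∋ x has {c, e} ∩ (A ∖ {c}) = ∅, so x is NOT a limit point.
  x = d: open {c, d, e} ∋ x has {c, d, e} ∩ (A ∖ {d}) = ∅, so x is NOT a limit point.
  x = e: open {c, e} ∋ x has {c, e} ∩ (A ∖ {e}) = ∅, so x is NOT a limit point.
Collecting: A' = ∅.


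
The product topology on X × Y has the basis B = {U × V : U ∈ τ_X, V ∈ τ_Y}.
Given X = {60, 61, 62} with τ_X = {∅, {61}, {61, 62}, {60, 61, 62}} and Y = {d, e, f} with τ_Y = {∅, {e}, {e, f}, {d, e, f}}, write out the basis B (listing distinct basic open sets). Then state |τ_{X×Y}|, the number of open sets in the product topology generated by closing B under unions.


Basis B = {∅ × ∅, {61} × {e}, {61} × {e, f}, {61, 62} × {e}, {60, 61, 62} × {e}, {61} × {d, e, f}, {61, 62} × {e, f}, {60, 61, 62} × {e, f}, {61, 62} × {d, e, f}, {60, 61, 62} × {d, e, f}}; |τ_{X×Y}| = 20.

Enumerate products U × V with U ∈ τ_X, V ∈ τ_Y (deduplicated):
  ∅ × ∅ = {} (∅)
  {61} × {e} = {(61,e)}
  {61} × {e, f} = {(61,e), (61,f)}
  {61, 62} × {e} = {(61,e), (62,e)}
  {60, 61, 62} × {e} = {(60,e), (61,e), (62,e)}
  {61} × {d, e, f} = {(61,d), (61,e), (61,f)}
  {61, 62} × {e, f} = {(61,e), (61,f), (62,e), (62,f)}
  {60, 61, 62} × {e, f} = {(60,e), (60,f), (61,e), (61,f), (62,e), (62,f)}
  {61, 62} × {d, e, f} = {(61,d), (61,e), (61,f), (62,d), (62,e), (62,f)}
  {60, 61, 62} × {d, e, f} = {(60,d), (60,e), (60,f), (61,d), (61,e), (61,f), (62,d), (62,e), (62,f)}
These 10 distinct sets form the basis B.
Close under arbitrary unions to get τ_{X×Y}; counting gives |τ_{X×Y}| = 20.


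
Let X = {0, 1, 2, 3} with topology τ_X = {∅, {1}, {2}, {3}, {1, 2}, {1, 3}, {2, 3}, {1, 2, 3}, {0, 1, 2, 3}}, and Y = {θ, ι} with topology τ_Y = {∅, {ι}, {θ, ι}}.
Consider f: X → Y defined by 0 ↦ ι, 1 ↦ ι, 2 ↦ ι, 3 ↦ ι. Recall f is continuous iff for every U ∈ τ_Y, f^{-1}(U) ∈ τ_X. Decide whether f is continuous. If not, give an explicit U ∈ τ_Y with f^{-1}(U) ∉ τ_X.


f IS continuous.

Compute f^{-1}(U) for each U ∈ τ_Y:
  U = ∅: f^{-1}(U) = ∅ ∈ τ_X ✓.
  U = {ι}: f^{-1}(U) = {0, 1, 2, 3} ∈ τ_X ✓.
  U = {θ, ι}: f^{-1}(U) = {0, 1, 2, 3} ∈ τ_X ✓.
Every preimage lies in τ_X, so f IS continuous.


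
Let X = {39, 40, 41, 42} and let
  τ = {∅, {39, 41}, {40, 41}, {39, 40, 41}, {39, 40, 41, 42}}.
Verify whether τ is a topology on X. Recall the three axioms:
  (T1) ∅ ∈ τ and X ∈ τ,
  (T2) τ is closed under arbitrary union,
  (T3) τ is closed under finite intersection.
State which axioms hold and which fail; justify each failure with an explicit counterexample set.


τ is NOT a topology on X.

Axiom (T1): ∅ ∈ τ? Yes; X ∈ τ? Yes.
Axiom (T2/T3): check pairwise unions and intersections of members of τ.
Counterexample for (T3): {39, 41} ∩ {40, 41} = {41} ∉ τ. Therefore τ is NOT a topology.


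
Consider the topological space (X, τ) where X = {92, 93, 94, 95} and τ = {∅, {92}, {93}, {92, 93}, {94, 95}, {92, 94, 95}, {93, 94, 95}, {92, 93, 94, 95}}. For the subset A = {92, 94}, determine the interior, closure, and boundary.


int(A) = {92}, cl(A) = {92, 94, 95}, ∂A = {94, 95}.

Closed sets in (X, τ) are complements of opens:
  closed(X, τ) = {∅, {92}, {93}, {92, 93}, {94, 95}, {92, 94, 95}, {93, 94, 95}, {92, 93, 94, 95}}.
int(A) = ⋃ {U ∈ τ : U ⊆ A}. Opens contained in A: ∅, {92}.
Taking the union of these: int(A) = {92}.
cl(A) = ⋂ {C closed : A ⊆ C}. Closed sets containing A: {92, 94, 95}, {92, 93, 94, 95}.
Intersecting these: cl(A) = {92, 94, 95}.
∂A = cl(A) ∖ int(A) = {92, 94, 95} ∖ {92} = {94, 95}.


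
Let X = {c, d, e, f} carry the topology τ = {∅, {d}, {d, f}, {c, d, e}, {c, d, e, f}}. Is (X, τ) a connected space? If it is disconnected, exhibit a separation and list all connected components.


(X, τ) is connected.

Find clopen sets (U ∈ τ with X ∖ U ∈ τ):
  U = ∅, X ∖ U = {c, d, e, f} — both open, so U is clopen.
  U = {c, d, e, f}, X ∖ U = ∅ — both open, so U is clopen.
Only trivial clopens (∅ and X) exist, so (X, τ) is connected.
Compute connected components by grouping points that agree on all clopens:
  component: {c, d, e, f}


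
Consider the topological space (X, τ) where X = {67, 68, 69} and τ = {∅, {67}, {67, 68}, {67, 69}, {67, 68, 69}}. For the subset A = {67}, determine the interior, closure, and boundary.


int(A) = {67}, cl(A) = {67, 68, 69}, ∂A = {68, 69}.

Closed sets in (X, τ) are complements of opens:
  closed(X, τ) = {∅, {68}, {69}, {68, 69}, {67, 68, 69}}.
int(A) = ⋃ {U ∈ τ : U ⊆ A}. Opens contained in A: ∅, {67}.
Taking the union of these: int(A) = {67}.
cl(A) = ⋂ {C closed : A ⊆ C}. Closed sets containing A: {67, 68, 69}.
Intersecting these: cl(A) = {67, 68, 69}.
∂A = cl(A) ∖ int(A) = {67, 68, 69} ∖ {67} = {68, 69}.


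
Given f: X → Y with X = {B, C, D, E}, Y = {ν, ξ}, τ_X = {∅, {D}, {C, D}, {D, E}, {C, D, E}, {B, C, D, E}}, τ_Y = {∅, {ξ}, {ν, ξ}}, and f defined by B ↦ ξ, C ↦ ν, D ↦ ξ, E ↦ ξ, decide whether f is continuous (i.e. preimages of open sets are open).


f is NOT continuous.

Compute f^{-1}(U) for each U ∈ τ_Y:
  U = ∅: f^{-1}(U) = ∅ ∈ τ_X ✓.
  U = {ξ}: f^{-1}(U) = {B, D, E} ∉ τ_X ✗.
  U = {ν, ξ}: f^{-1}(U) = {B, C, D, E} ∈ τ_X ✓.
Found U = {ξ} with f^{-1}(U) = {B, D, E} not in τ_X. Therefore f is NOT continuous.


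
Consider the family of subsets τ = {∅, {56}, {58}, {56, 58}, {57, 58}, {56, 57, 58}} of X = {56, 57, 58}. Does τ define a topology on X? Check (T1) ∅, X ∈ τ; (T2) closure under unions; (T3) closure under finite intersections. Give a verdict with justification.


τ IS a topology on X.

Axiom (T1): ∅ ∈ τ? Yes; X ∈ τ? Yes.
Axiom (T2/T3): check pairwise unions and intersections of members of τ.
All pairwise intersections and unions checked — each lies in τ. Therefore τ satisfies (T1), (T2), (T3): it IS a topology on X.


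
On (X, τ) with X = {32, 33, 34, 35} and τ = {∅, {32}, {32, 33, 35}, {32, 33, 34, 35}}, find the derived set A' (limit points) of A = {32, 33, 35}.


A' = {33, 34, 35}

For each x ∈ X, list the open sets U ∈ τ with x ∈ U, then check whether U ∩ (A ∖ {x}) ≠ ∅ for every such U.
  x = 32: open {32} ∋ x has {32} ∩ (A ∖ {32}) = ∅, so x is NOT a limit point.
  x = 33: opens ∋ x are {32, 33, 35}, {32, 33, 34, 35}; each meets A ∖ {33}, so x IS a limit point.
  x = 34: opens ∋ x are {32, 33, 34, 35}; each meets A ∖ {34}, so x IS a limit point.
  x = 35: opens ∋ x are {32, 33, 35}, {32, 33, 34, 35}; each meets A ∖ {35}, so x IS a limit point.
Collecting: A' = {33, 34, 35}.


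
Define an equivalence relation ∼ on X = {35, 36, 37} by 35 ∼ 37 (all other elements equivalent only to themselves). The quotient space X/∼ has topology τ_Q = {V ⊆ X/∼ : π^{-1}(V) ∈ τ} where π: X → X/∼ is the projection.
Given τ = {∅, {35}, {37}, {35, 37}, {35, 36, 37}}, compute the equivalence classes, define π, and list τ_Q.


X/∼ = {[35=37], [36]}; |τ_Q| = 3.

Equivalence classes: [35=37], [36].
Quotient map π: X → X/∼ sends 35 ↦ [35=37], 36 ↦ [36], 37 ↦ [35=37].
For each subset V ⊆ X/∼, compute π^{-1}(V) ⊆ X and check whether π^{-1}(V) ∈ τ. V is open in τ_Q iff π^{-1}(V) ∈ τ.
  V = {}: π^{-1}(V) = ∅ ∈ τ ✓.
  V = {[35=37]}: π^{-1}(V) = {35, 37} ∈ τ ✓.
  V = {[36]}: π^{-1}(V) = {36} ∉ τ ✗.
  V = {[35=37], [36]}: π^{-1}(V) = {35, 36, 37} ∈ τ ✓.
Open sets in the quotient: τ_Q = {{}, {[35=37]}, {[35=37], [36]}} (3 elements).
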